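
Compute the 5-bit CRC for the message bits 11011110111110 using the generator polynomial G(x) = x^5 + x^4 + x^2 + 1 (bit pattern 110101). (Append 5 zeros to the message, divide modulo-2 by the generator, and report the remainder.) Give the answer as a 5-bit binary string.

11010

Append 5 zeros: 1101111011111000000. Divide by 110101 (XOR where the leading bit is 1):
  pos 0: 110111 XOR 110101 = 000010
  pos 4: 101011 XOR 110101 = 011110
  pos 5: 111101 XOR 110101 = 001000
  pos 7: 100011 XOR 110101 = 010110
  pos 8: 101100 XOR 110101 = 011001
  pos 9: 110010 XOR 110101 = 000111
  pos 12: 111000 XOR 110101 = 001101
Remainder (last 5 bits) = 11010. This is the CRC / FCS.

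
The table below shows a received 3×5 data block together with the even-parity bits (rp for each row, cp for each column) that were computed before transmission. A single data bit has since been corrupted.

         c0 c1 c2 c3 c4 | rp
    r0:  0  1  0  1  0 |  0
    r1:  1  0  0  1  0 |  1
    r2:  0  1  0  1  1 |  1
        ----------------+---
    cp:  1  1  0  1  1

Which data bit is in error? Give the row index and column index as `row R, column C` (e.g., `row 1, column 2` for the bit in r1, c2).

Recompute each row's even parity and compare to rp:
  r0: data parity 0, sent rp 0 → ok
  r1: data parity 0, sent rp 1 → mismatch
  r2: data parity 1, sent rp 1 → ok
Recompute each column's even parity and compare to cp:
  c0: data parity 1, sent cp 1 → ok
  c1: data parity 0, sent cp 1 → mismatch
  c2: data parity 0, sent cp 0 → ok
  c3: data parity 1, sent cp 1 → ok
  c4: data parity 1, sent cp 1 → ok
Exactly one row (r1) and one column (c1) fail → the flipped bit is at their intersection.

row 1, column 1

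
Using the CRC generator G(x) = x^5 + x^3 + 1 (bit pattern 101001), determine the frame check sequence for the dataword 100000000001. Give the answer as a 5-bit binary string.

Append 5 zeros: 10000000000100000. Divide by 101001 (XOR where the leading bit is 1):
  pos 0: 100000 XOR 101001 = 001001
  pos 2: 100100 XOR 101001 = 001101
  pos 4: 110100 XOR 101001 = 011101
  pos 5: 111010 XOR 101001 = 010011
  pos 6: 100111 XOR 101001 = 001110
  pos 8: 111000 XOR 101001 = 010001
  pos 9: 100010 XOR 101001 = 001011
  pos 11: 101100 XOR 101001 = 000101
Remainder (last 5 bits) = 00101. This is the CRC / FCS.

00101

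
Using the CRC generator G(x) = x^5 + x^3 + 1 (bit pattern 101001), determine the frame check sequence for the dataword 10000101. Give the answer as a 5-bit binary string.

Append 5 zeros: 1000010100000. Divide by 101001 (XOR where the leading bit is 1):
  pos 0: 100001 XOR 101001 = 001000
  pos 2: 100001 XOR 101001 = 001000
  pos 4: 100000 XOR 101001 = 001001
  pos 6: 100100 XOR 101001 = 001101
Remainder (last 5 bits) = 11010. This is the CRC / FCS.

11010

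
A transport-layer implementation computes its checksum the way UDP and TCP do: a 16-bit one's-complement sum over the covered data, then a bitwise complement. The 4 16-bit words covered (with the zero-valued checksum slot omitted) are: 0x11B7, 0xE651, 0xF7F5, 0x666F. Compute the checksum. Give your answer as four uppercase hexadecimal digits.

A991

One's-complement addition (fold any carry out of bit 15 back into bit 0):
  0x11B7 + 0xE651 = 0x0F808
  0xF808 + 0xF7F5 = 0x1EFFD → wrap carry → 0xEFFE
  0xEFFE + 0x666F = 0x1566D → wrap carry → 0x566E
One's-complement sum = 0x566E.
Checksum = ~0x566E & 0xFFFF = 0xA991.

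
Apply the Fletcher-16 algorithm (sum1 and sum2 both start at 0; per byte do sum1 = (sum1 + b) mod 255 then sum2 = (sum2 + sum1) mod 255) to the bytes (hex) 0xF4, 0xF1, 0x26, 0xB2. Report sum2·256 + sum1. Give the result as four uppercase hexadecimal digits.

Running sums (mod 255):
  after byte 0 (0xF4): sum1=244, sum2=244
  after byte 1 (0xF1): sum1=230, sum2=219
  after byte 2 (0x26): sum1=13, sum2=232
  after byte 3 (0xB2): sum1=191, sum2=168
Checksum = sum2·256 + sum1 = 168·256 + 191 = 43199 = 0xA8BF.

A8BF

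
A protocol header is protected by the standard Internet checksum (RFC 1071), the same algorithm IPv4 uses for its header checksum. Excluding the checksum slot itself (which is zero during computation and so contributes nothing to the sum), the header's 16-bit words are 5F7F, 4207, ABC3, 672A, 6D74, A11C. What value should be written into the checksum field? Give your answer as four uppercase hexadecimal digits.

3CFA

One's-complement addition (fold any carry out of bit 15 back into bit 0):
  0x5F7F + 0x4207 = 0x0A186
  0xA186 + 0xABC3 = 0x14D49 → wrap carry → 0x4D4A
  0x4D4A + 0x672A = 0x0B474
  0xB474 + 0x6D74 = 0x121E8 → wrap carry → 0x21E9
  0x21E9 + 0xA11C = 0x0C305
One's-complement sum = 0xC305.
Checksum = ~0xC305 & 0xFFFF = 0x3CFA.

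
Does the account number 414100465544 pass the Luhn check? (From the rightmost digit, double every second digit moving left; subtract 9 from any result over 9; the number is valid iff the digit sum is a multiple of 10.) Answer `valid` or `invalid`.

From the right, keep odd positions and double even positions (subtract 9 from any doubled value over 9):
  doubled (positions 2,4,...): 8 1 8 0 8 8 → sum 33
  kept (positions 1,3,...): 4 5 6 0 1 1 → sum 17
Total = 50.
50 mod 10 = 0, so the number is valid.

valid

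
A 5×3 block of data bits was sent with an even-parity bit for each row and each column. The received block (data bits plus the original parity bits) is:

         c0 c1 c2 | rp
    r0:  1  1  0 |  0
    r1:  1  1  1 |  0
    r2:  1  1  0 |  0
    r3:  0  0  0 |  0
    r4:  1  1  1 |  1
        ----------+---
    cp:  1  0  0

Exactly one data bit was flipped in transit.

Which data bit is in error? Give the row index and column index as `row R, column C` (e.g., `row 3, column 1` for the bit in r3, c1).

row 1, column 0

Recompute each row's even parity and compare to rp:
  r0: data parity 0, sent rp 0 → ok
  r1: data parity 1, sent rp 0 → mismatch
  r2: data parity 0, sent rp 0 → ok
  r3: data parity 0, sent rp 0 → ok
  r4: data parity 1, sent rp 1 → ok
Recompute each column's even parity and compare to cp:
  c0: data parity 0, sent cp 1 → mismatch
  c1: data parity 0, sent cp 0 → ok
  c2: data parity 0, sent cp 0 → ok
Exactly one row (r1) and one column (c0) fail → the flipped bit is at their intersection.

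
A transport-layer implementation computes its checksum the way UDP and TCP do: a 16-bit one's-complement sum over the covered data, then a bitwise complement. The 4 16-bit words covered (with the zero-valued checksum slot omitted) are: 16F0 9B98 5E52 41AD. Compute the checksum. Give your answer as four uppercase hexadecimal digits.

AD77

One's-complement addition (fold any carry out of bit 15 back into bit 0):
  0x16F0 + 0x9B98 = 0x0B288
  0xB288 + 0x5E52 = 0x110DA → wrap carry → 0x10DB
  0x10DB + 0x41AD = 0x05288
One's-complement sum = 0x5288.
Checksum = ~0x5288 & 0xFFFF = 0xAD77.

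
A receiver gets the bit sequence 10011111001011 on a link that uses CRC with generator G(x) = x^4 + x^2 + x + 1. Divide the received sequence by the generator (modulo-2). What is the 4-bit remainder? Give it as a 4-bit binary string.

Modulo-2 division of 10011111001011 by 10111:
  pos 0: 10011 XOR 10111 = 00100
  pos 2: 10011 XOR 10111 = 00100
  pos 4: 10010 XOR 10111 = 00101
  pos 6: 10101 XOR 10111 = 00010
  pos 9: 10011 XOR 10111 = 00100
Remainder = 0100 (nonzero — an error is detected).

0100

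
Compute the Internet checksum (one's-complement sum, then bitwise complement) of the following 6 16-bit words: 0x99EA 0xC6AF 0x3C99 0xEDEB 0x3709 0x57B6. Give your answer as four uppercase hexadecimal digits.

E620

One's-complement addition (fold any carry out of bit 15 back into bit 0):
  0x99EA + 0xC6AF = 0x16099 → wrap carry → 0x609A
  0x609A + 0x3C99 = 0x09D33
  0x9D33 + 0xEDEB = 0x18B1E → wrap carry → 0x8B1F
  0x8B1F + 0x3709 = 0x0C228
  0xC228 + 0x57B6 = 0x119DE → wrap carry → 0x19DF
One's-complement sum = 0x19DF.
Checksum = ~0x19DF & 0xFFFF = 0xE620.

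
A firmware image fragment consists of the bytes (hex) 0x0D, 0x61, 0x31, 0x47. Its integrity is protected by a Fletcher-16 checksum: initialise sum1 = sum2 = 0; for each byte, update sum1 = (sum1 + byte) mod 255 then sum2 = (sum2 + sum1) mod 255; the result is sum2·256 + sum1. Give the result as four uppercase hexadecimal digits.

Running sums (mod 255):
  after byte 0 (0x0D): sum1=13, sum2=13
  after byte 1 (0x61): sum1=110, sum2=123
  after byte 2 (0x31): sum1=159, sum2=27
  after byte 3 (0x47): sum1=230, sum2=2
Checksum = sum2·256 + sum1 = 2·256 + 230 = 742 = 0x02E6.

02E6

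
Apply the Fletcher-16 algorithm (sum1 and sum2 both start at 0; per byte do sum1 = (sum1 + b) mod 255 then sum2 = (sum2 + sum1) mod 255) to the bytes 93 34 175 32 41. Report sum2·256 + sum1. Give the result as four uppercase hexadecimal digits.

Running sums (mod 255):
  after byte 0 (93): sum1=93, sum2=93
  after byte 1 (34): sum1=127, sum2=220
  after byte 2 (175): sum1=47, sum2=12
  after byte 3 (32): sum1=79, sum2=91
  after byte 4 (41): sum1=120, sum2=211
Checksum = sum2·256 + sum1 = 211·256 + 120 = 54136 = 0xD378.

D378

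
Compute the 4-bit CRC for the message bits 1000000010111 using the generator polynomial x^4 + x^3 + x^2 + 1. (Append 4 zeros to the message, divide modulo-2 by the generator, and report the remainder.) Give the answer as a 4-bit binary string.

Append 4 zeros: 10000000101110000. Divide by 11101 (XOR where the leading bit is 1):
  pos 0: 10000 XOR 11101 = 01101
  pos 1: 11010 XOR 11101 = 00111
  pos 3: 11100 XOR 11101 = 00001
  pos 7: 11011 XOR 11101 = 00110
  pos 9: 11010 XOR 11101 = 00111
  pos 11: 11100 XOR 11101 = 00001
Remainder (last 4 bits) = 0010. This is the CRC / FCS.

0010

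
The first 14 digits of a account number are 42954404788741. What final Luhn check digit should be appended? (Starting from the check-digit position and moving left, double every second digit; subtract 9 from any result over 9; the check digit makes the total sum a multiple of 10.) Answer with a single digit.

9

Partial digits right→left: 1 4 7 8 8 7 4 0 4 4 5 9 2 4
Double every second digit counting from the check-digit position (so the 1st, 3rd, 5th, ... of the partial from the right).
  doubled (with −9 where >9): 2 5 7 8 8 1 4 → sum 35
  kept as-is: 4 8 7 0 4 9 4 → sum 36
Total = 35 + 36 = 71.
Check digit = (10 − (71 mod 10)) mod 10 = 9.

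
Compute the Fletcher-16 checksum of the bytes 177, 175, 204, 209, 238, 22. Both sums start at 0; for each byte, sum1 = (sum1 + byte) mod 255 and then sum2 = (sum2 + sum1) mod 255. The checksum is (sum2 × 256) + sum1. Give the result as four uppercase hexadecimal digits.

3505

Running sums (mod 255):
  after byte 0 (177): sum1=177, sum2=177
  after byte 1 (175): sum1=97, sum2=19
  after byte 2 (204): sum1=46, sum2=65
  after byte 3 (209): sum1=0, sum2=65
  after byte 4 (238): sum1=238, sum2=48
  after byte 5 (22): sum1=5, sum2=53
Checksum = sum2·256 + sum1 = 53·256 + 5 = 13573 = 0x3505.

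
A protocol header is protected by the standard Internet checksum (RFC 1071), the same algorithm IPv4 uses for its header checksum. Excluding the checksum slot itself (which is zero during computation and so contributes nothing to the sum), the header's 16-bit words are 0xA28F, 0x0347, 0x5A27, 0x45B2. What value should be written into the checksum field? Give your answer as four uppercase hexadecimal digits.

One's-complement addition (fold any carry out of bit 15 back into bit 0):
  0xA28F + 0x0347 = 0x0A5D6
  0xA5D6 + 0x5A27 = 0x0FFFD
  0xFFFD + 0x45B2 = 0x145AF → wrap carry → 0x45B0
One's-complement sum = 0x45B0.
Checksum = ~0x45B0 & 0xFFFF = 0xBA4F.

BA4F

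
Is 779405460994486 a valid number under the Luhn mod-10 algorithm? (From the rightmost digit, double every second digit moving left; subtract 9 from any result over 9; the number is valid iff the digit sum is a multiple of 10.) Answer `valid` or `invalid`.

From the right, keep odd positions and double even positions (subtract 9 from any doubled value over 9):
  doubled (positions 2,4,...): 7 8 9 3 1 8 5 → sum 41
  kept (positions 1,3,...): 6 4 9 0 4 0 9 7 → sum 39
Total = 80.
80 mod 10 = 0, so the number is valid.

valid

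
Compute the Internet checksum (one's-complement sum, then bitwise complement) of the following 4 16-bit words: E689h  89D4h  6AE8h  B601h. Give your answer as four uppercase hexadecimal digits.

6EB7

One's-complement addition (fold any carry out of bit 15 back into bit 0):
  0xE689 + 0x89D4 = 0x1705D → wrap carry → 0x705E
  0x705E + 0x6AE8 = 0x0DB46
  0xDB46 + 0xB601 = 0x19147 → wrap carry → 0x9148
One's-complement sum = 0x9148.
Checksum = ~0x9148 & 0xFFFF = 0x6EB7.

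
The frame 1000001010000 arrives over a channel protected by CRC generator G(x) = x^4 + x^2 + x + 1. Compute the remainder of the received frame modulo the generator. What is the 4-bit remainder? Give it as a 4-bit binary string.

0010

Modulo-2 division of 1000001010000 by 10111:
  pos 0: 10000 XOR 10111 = 00111
  pos 2: 11101 XOR 10111 = 01010
  pos 3: 10100 XOR 10111 = 00011
  pos 6: 11100 XOR 10111 = 01011
  pos 7: 10110 XOR 10111 = 00001
Remainder = 0010 (nonzero — an error is detected).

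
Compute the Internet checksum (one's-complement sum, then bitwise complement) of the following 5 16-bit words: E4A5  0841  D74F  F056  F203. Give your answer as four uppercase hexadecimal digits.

One's-complement addition (fold any carry out of bit 15 back into bit 0):
  0xE4A5 + 0x0841 = 0x0ECE6
  0xECE6 + 0xD74F = 0x1C435 → wrap carry → 0xC436
  0xC436 + 0xF056 = 0x1B48C → wrap carry → 0xB48D
  0xB48D + 0xF203 = 0x1A690 → wrap carry → 0xA691
One's-complement sum = 0xA691.
Checksum = ~0xA691 & 0xFFFF = 0x596E.

596E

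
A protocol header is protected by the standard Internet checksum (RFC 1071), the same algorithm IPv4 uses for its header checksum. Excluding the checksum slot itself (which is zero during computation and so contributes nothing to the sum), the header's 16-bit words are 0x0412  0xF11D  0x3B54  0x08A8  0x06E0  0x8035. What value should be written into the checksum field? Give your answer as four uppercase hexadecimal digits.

3FBE

One's-complement addition (fold any carry out of bit 15 back into bit 0):
  0x0412 + 0xF11D = 0x0F52F
  0xF52F + 0x3B54 = 0x13083 → wrap carry → 0x3084
  0x3084 + 0x08A8 = 0x0392C
  0x392C + 0x06E0 = 0x0400C
  0x400C + 0x8035 = 0x0C041
One's-complement sum = 0xC041.
Checksum = ~0xC041 & 0xFFFF = 0x3FBE.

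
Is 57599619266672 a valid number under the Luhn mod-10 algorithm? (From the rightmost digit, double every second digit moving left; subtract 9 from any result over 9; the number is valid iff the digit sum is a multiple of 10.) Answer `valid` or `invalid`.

valid

From the right, keep odd positions and double even positions (subtract 9 from any doubled value over 9):
  doubled (positions 2,4,...): 5 3 4 2 9 1 1 → sum 25
  kept (positions 1,3,...): 2 6 6 9 6 9 7 → sum 45
Total = 70.
70 mod 10 = 0, so the number is valid.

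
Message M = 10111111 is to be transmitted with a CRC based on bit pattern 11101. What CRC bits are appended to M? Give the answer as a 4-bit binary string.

Append 4 zeros: 101111110000. Divide by 11101 (XOR where the leading bit is 1):
  pos 0: 10111 XOR 11101 = 01010
  pos 1: 10101 XOR 11101 = 01000
  pos 2: 10001 XOR 11101 = 01100
  pos 3: 11001 XOR 11101 = 00100
  pos 5: 10000 XOR 11101 = 01101
  pos 6: 11010 XOR 11101 = 00111
Remainder (last 4 bits) = 1110. This is the CRC / FCS.

1110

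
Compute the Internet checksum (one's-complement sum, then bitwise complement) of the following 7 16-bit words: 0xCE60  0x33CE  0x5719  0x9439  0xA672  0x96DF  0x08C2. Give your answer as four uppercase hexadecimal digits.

CC69

One's-complement addition (fold any carry out of bit 15 back into bit 0):
  0xCE60 + 0x33CE = 0x1022E → wrap carry → 0x022F
  0x022F + 0x5719 = 0x05948
  0x5948 + 0x9439 = 0x0ED81
  0xED81 + 0xA672 = 0x193F3 → wrap carry → 0x93F4
  0x93F4 + 0x96DF = 0x12AD3 → wrap carry → 0x2AD4
  0x2AD4 + 0x08C2 = 0x03396
One's-complement sum = 0x3396.
Checksum = ~0x3396 & 0xFFFF = 0xCC69.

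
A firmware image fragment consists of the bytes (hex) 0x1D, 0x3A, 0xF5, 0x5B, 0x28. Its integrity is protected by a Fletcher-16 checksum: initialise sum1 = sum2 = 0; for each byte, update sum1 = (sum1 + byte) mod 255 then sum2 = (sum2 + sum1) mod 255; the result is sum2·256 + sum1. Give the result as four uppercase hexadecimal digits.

3BD0

Running sums (mod 255):
  after byte 0 (0x1D): sum1=29, sum2=29
  after byte 1 (0x3A): sum1=87, sum2=116
  after byte 2 (0xF5): sum1=77, sum2=193
  after byte 3 (0x5B): sum1=168, sum2=106
  after byte 4 (0x28): sum1=208, sum2=59
Checksum = sum2·256 + sum1 = 59·256 + 208 = 15312 = 0x3BD0.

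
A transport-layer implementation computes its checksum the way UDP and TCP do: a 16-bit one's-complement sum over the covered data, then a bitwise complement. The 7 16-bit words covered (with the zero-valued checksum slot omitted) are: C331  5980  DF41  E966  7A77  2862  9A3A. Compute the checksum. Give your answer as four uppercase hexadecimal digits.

DD90

One's-complement addition (fold any carry out of bit 15 back into bit 0):
  0xC331 + 0x5980 = 0x11CB1 → wrap carry → 0x1CB2
  0x1CB2 + 0xDF41 = 0x0FBF3
  0xFBF3 + 0xE966 = 0x1E559 → wrap carry → 0xE55A
  0xE55A + 0x7A77 = 0x15FD1 → wrap carry → 0x5FD2
  0x5FD2 + 0x2862 = 0x08834
  0x8834 + 0x9A3A = 0x1226E → wrap carry → 0x226F
One's-complement sum = 0x226F.
Checksum = ~0x226F & 0xFFFF = 0xDD90.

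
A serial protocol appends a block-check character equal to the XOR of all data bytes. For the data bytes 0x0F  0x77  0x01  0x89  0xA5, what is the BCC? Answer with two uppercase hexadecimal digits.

55

XOR the bytes together:
  start with 0x0F
  0x0F ⊕ 0x77 = 0x78
  0x78 ⊕ 0x01 = 0x79
  0x79 ⊕ 0x89 = 0xF0
  0xF0 ⊕ 0xA5 = 0x55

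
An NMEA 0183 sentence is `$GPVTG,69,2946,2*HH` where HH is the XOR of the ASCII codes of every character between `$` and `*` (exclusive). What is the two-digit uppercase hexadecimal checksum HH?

XOR the ASCII codes of the payload characters:
  'G' = 0x47 → acc = 0x47
  'P' = 0x50 → acc = 0x17
  'V' = 0x56 → acc = 0x41
  'T' = 0x54 → acc = 0x15
  'G' = 0x47 → acc = 0x52
  ',' = 0x2C → acc = 0x7E
  '6' = 0x36 → acc = 0x48
  '9' = 0x39 → acc = 0x71
  ',' = 0x2C → acc = 0x5D
  '2' = 0x32 → acc = 0x6F
  '9' = 0x39 → acc = 0x56
  '4' = 0x34 → acc = 0x62
  '6' = 0x36 → acc = 0x54
  ',' = 0x2C → acc = 0x78
  '2' = 0x32 → acc = 0x4A
Checksum = 0x4A.

4A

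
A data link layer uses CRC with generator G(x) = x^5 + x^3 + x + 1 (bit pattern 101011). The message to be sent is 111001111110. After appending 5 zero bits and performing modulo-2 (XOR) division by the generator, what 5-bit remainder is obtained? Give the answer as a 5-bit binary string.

Append 5 zeros: 11100111111000000. Divide by 101011 (XOR where the leading bit is 1):
  pos 0: 111001 XOR 101011 = 010010
  pos 1: 100101 XOR 101011 = 001110
  pos 3: 111011 XOR 101011 = 010000
  pos 4: 100001 XOR 101011 = 001010
  pos 6: 101010 XOR 101011 = 000001
  pos 11: 100000 XOR 101011 = 001011
Remainder (last 5 bits) = 01011. This is the CRC / FCS.

01011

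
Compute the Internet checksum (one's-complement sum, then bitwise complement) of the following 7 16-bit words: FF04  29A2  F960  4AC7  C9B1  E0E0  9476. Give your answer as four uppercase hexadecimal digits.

One's-complement addition (fold any carry out of bit 15 back into bit 0):
  0xFF04 + 0x29A2 = 0x128A6 → wrap carry → 0x28A7
  0x28A7 + 0xF960 = 0x12207 → wrap carry → 0x2208
  0x2208 + 0x4AC7 = 0x06CCF
  0x6CCF + 0xC9B1 = 0x13680 → wrap carry → 0x3681
  0x3681 + 0xE0E0 = 0x11761 → wrap carry → 0x1762
  0x1762 + 0x9476 = 0x0ABD8
One's-complement sum = 0xABD8.
Checksum = ~0xABD8 & 0xFFFF = 0x5427.

5427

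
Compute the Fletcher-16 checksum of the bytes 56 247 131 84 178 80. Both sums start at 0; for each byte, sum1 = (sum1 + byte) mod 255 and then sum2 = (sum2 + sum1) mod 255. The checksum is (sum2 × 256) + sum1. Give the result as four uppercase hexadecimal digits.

Running sums (mod 255):
  after byte 0 (56): sum1=56, sum2=56
  after byte 1 (247): sum1=48, sum2=104
  after byte 2 (131): sum1=179, sum2=28
  after byte 3 (84): sum1=8, sum2=36
  after byte 4 (178): sum1=186, sum2=222
  after byte 5 (80): sum1=11, sum2=233
Checksum = sum2·256 + sum1 = 233·256 + 11 = 59659 = 0xE90B.

E90B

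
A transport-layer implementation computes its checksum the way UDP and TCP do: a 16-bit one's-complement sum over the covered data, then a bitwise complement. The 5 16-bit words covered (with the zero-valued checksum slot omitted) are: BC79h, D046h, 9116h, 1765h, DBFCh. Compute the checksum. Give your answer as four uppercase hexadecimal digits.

EEC6

One's-complement addition (fold any carry out of bit 15 back into bit 0):
  0xBC79 + 0xD046 = 0x18CBF → wrap carry → 0x8CC0
  0x8CC0 + 0x9116 = 0x11DD6 → wrap carry → 0x1DD7
  0x1DD7 + 0x1765 = 0x0353C
  0x353C + 0xDBFC = 0x11138 → wrap carry → 0x1139
One's-complement sum = 0x1139.
Checksum = ~0x1139 & 0xFFFF = 0xEEC6.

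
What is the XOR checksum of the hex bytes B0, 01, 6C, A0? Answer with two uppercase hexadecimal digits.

7D

XOR the bytes together:
  start with 0xB0
  0xB0 ⊕ 0x01 = 0xB1
  0xB1 ⊕ 0x6C = 0xDD
  0xDD ⊕ 0xA0 = 0x7D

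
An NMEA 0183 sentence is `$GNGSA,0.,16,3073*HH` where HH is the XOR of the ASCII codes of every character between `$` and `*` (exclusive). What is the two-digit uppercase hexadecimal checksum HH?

XOR the ASCII codes of the payload characters:
  'G' = 0x47 → acc = 0x47
  'N' = 0x4E → acc = 0x09
  'G' = 0x47 → acc = 0x4E
  'S' = 0x53 → acc = 0x1D
  'A' = 0x41 → acc = 0x5C
  ',' = 0x2C → acc = 0x70
  '0' = 0x30 → acc = 0x40
  '.' = 0x2E → acc = 0x6E
  ',' = 0x2C → acc = 0x42
  '1' = 0x31 → acc = 0x73
  '6' = 0x36 → acc = 0x45
  ',' = 0x2C → acc = 0x69
  '3' = 0x33 → acc = 0x5A
  '0' = 0x30 → acc = 0x6A
  '7' = 0x37 → acc = 0x5D
  '3' = 0x33 → acc = 0x6E
Checksum = 0x6E.

6E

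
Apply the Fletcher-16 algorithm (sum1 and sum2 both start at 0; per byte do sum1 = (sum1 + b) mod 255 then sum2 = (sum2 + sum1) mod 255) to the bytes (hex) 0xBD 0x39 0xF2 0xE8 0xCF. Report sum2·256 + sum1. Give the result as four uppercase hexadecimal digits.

Running sums (mod 255):
  after byte 0 (0xBD): sum1=189, sum2=189
  after byte 1 (0x39): sum1=246, sum2=180
  after byte 2 (0xF2): sum1=233, sum2=158
  after byte 3 (0xE8): sum1=210, sum2=113
  after byte 4 (0xCF): sum1=162, sum2=20
Checksum = sum2·256 + sum1 = 20·256 + 162 = 5282 = 0x14A2.

14A2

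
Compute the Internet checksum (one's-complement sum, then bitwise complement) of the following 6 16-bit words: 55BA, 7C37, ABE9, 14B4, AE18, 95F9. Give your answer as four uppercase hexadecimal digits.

One's-complement addition (fold any carry out of bit 15 back into bit 0):
  0x55BA + 0x7C37 = 0x0D1F1
  0xD1F1 + 0xABE9 = 0x17DDA → wrap carry → 0x7DDB
  0x7DDB + 0x14B4 = 0x0928F
  0x928F + 0xAE18 = 0x140A7 → wrap carry → 0x40A8
  0x40A8 + 0x95F9 = 0x0D6A1
One's-complement sum = 0xD6A1.
Checksum = ~0xD6A1 & 0xFFFF = 0x295E.

295E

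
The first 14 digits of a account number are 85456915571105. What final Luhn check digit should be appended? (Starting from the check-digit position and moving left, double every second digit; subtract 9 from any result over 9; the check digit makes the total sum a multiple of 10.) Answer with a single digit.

5

Partial digits right→left: 5 0 1 1 7 5 5 1 9 6 5 4 5 8
Double every second digit counting from the check-digit position (so the 1st, 3rd, 5th, ... of the partial from the right).
  doubled (with −9 where >9): 1 2 5 1 9 1 1 → sum 20
  kept as-is: 0 1 5 1 6 4 8 → sum 25
Total = 20 + 25 = 45.
Check digit = (10 − (45 mod 10)) mod 10 = 5.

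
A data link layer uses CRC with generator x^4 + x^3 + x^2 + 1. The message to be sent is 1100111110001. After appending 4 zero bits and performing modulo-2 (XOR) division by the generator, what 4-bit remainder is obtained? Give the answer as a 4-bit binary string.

1111

Append 4 zeros: 11001111100010000. Divide by 11101 (XOR where the leading bit is 1):
  pos 0: 11001 XOR 11101 = 00100
  pos 2: 10011 XOR 11101 = 01110
  pos 3: 11101 XOR 11101 = 00000
  pos 8: 10001 XOR 11101 = 01100
  pos 9: 11000 XOR 11101 = 00101
  pos 11: 10100 XOR 11101 = 01001
  pos 12: 10010 XOR 11101 = 01111
Remainder (last 4 bits) = 1111. This is the CRC / FCS.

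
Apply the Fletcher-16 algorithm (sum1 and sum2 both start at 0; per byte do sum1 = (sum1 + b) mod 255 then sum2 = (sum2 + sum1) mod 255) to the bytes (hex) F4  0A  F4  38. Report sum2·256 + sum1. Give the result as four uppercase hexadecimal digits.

Running sums (mod 255):
  after byte 0 (F4): sum1=244, sum2=244
  after byte 1 (0A): sum1=254, sum2=243
  after byte 2 (F4): sum1=243, sum2=231
  after byte 3 (38): sum1=44, sum2=20
Checksum = sum2·256 + sum1 = 20·256 + 44 = 5164 = 0x142C.

142C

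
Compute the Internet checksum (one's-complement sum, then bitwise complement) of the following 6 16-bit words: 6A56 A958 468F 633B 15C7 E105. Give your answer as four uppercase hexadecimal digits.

4BB9

One's-complement addition (fold any carry out of bit 15 back into bit 0):
  0x6A56 + 0xA958 = 0x113AE → wrap carry → 0x13AF
  0x13AF + 0x468F = 0x05A3E
  0x5A3E + 0x633B = 0x0BD79
  0xBD79 + 0x15C7 = 0x0D340
  0xD340 + 0xE105 = 0x1B445 → wrap carry → 0xB446
One's-complement sum = 0xB446.
Checksum = ~0xB446 & 0xFFFF = 0x4BB9.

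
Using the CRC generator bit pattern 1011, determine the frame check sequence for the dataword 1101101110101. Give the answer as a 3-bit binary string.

001

Append 3 zeros: 1101101110101000. Divide by 1011 (XOR where the leading bit is 1):
  pos 0: 1101 XOR 1011 = 0110
  pos 1: 1101 XOR 1011 = 0110
  pos 2: 1100 XOR 1011 = 0111
  pos 3: 1111 XOR 1011 = 0100
  pos 4: 1001 XOR 1011 = 0010
  pos 6: 1010 XOR 1011 = 0001
  pos 9: 1101 XOR 1011 = 0110
  pos 10: 1100 XOR 1011 = 0111
  pos 11: 1110 XOR 1011 = 0101
  pos 12: 1010 XOR 1011 = 0001
Remainder (last 3 bits) = 001. This is the CRC / FCS.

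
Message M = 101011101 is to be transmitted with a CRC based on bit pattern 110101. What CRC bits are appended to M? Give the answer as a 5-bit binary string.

Append 5 zeros: 10101110100000. Divide by 110101 (XOR where the leading bit is 1):
  pos 0: 101011 XOR 110101 = 011110
  pos 1: 111101 XOR 110101 = 001000
  pos 3: 100001 XOR 110101 = 010100
  pos 4: 101000 XOR 110101 = 011101
  pos 5: 111010 XOR 110101 = 001111
  pos 7: 111100 XOR 110101 = 001001
Remainder (last 5 bits) = 10010. This is the CRC / FCS.

10010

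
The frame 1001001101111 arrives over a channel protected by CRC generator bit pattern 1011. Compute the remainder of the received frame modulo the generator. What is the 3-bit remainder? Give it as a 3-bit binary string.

Modulo-2 division of 1001001101111 by 1011:
  pos 0: 1001 XOR 1011 = 0010
  pos 2: 1000 XOR 1011 = 0011
  pos 4: 1111 XOR 1011 = 0100
  pos 5: 1000 XOR 1011 = 0011
  pos 7: 1111 XOR 1011 = 0100
  pos 8: 1001 XOR 1011 = 0010
Remainder = 101 (nonzero — an error is detected).

101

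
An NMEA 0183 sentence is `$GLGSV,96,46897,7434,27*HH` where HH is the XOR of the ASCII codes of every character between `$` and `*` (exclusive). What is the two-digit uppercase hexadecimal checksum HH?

73

XOR the ASCII codes of the payload characters:
  'G' = 0x47 → acc = 0x47
  'L' = 0x4C → acc = 0x0B
  'G' = 0x47 → acc = 0x4C
  'S' = 0x53 → acc = 0x1F
  'V' = 0x56 → acc = 0x49
  ',' = 0x2C → acc = 0x65
  '9' = 0x39 → acc = 0x5C
  '6' = 0x36 → acc = 0x6A
  ',' = 0x2C → acc = 0x46
  '4' = 0x34 → acc = 0x72
  '6' = 0x36 → acc = 0x44
  '8' = 0x38 → acc = 0x7C
  '9' = 0x39 → acc = 0x45
  '7' = 0x37 → acc = 0x72
  ',' = 0x2C → acc = 0x5E
  '7' = 0x37 → acc = 0x69
  '4' = 0x34 → acc = 0x5D
  '3' = 0x33 → acc = 0x6E
  '4' = 0x34 → acc = 0x5A
  ',' = 0x2C → acc = 0x76
  '2' = 0x32 → acc = 0x44
  '7' = 0x37 → acc = 0x73
Checksum = 0x73.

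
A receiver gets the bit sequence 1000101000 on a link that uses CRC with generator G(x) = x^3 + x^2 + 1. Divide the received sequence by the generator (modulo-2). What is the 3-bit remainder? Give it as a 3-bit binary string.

010

Modulo-2 division of 1000101000 by 1101:
  pos 0: 1000 XOR 1101 = 0101
  pos 1: 1011 XOR 1101 = 0110
  pos 2: 1100 XOR 1101 = 0001
  pos 5: 1100 XOR 1101 = 0001
Remainder = 010 (nonzero — an error is detected).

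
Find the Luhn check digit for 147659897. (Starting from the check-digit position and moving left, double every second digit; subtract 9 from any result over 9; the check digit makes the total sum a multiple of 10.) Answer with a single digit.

2

Partial digits right→left: 7 9 8 9 5 6 7 4 1
Double every second digit counting from the check-digit position (so the 1st, 3rd, 5th, ... of the partial from the right).
  doubled (with −9 where >9): 5 7 1 5 2 → sum 20
  kept as-is: 9 9 6 4 → sum 28
Total = 20 + 28 = 48.
Check digit = (10 − (48 mod 10)) mod 10 = 2.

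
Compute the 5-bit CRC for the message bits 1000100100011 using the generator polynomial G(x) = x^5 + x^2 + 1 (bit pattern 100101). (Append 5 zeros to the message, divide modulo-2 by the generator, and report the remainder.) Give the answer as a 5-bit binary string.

10001

Append 5 zeros: 100010010001100000. Divide by 100101 (XOR where the leading bit is 1):
  pos 0: 100010 XOR 100101 = 000111
  pos 3: 111010 XOR 100101 = 011111
  pos 4: 111110 XOR 100101 = 011011
  pos 5: 110110 XOR 100101 = 010011
  pos 6: 100111 XOR 100101 = 000010
  pos 10: 101000 XOR 100101 = 001101
  pos 12: 110100 XOR 100101 = 010001
Remainder (last 5 bits) = 10001. This is the CRC / FCS.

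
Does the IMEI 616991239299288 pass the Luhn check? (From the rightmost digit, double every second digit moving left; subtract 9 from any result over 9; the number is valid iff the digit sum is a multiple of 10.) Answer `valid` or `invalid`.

valid

From the right, keep odd positions and double even positions (subtract 9 from any doubled value over 9):
  doubled (positions 2,4,...): 7 9 4 6 2 9 2 → sum 39
  kept (positions 1,3,...): 8 2 9 9 2 9 6 6 → sum 51
Total = 90.
90 mod 10 = 0, so the number is valid.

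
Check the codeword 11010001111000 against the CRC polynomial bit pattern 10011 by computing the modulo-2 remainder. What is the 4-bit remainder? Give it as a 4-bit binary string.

Modulo-2 division of 11010001111000 by 10011:
  pos 0: 11010 XOR 10011 = 01001
  pos 1: 10010 XOR 10011 = 00001
  pos 5: 10111 XOR 10011 = 00100
  pos 7: 10010 XOR 10011 = 00001
Remainder = 0100 (nonzero — an error is detected).

0100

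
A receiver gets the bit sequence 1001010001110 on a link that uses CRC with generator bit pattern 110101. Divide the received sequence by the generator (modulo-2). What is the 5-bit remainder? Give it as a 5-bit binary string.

Modulo-2 division of 1001010001110 by 110101:
  pos 0: 100101 XOR 110101 = 010000
  pos 1: 100000 XOR 110101 = 010101
  pos 2: 101010 XOR 110101 = 011111
  pos 3: 111110 XOR 110101 = 001011
  pos 5: 101111 XOR 110101 = 011010
  pos 6: 110101 XOR 110101 = 000000
Remainder = 00000 (zero — the frame passes the CRC check).

00000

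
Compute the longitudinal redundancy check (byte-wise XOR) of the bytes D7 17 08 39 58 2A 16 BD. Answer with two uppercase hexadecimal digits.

28

XOR the bytes together:
  start with 0xD7
  0xD7 ⊕ 0x17 = 0xC0
  0xC0 ⊕ 0x08 = 0xC8
  0xC8 ⊕ 0x39 = 0xF1
  0xF1 ⊕ 0x58 = 0xA9
  0xA9 ⊕ 0x2A = 0x83
  0x83 ⊕ 0x16 = 0x95
  0x95 ⊕ 0xBD = 0x28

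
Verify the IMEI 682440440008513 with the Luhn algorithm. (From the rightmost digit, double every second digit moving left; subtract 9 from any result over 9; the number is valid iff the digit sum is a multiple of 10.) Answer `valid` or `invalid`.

From the right, keep odd positions and double even positions (subtract 9 from any doubled value over 9):
  doubled (positions 2,4,...): 2 7 0 8 0 8 7 → sum 32
  kept (positions 1,3,...): 3 5 0 0 4 4 2 6 → sum 24
Total = 56.
56 mod 10 = 6, so the number is invalid.

invalid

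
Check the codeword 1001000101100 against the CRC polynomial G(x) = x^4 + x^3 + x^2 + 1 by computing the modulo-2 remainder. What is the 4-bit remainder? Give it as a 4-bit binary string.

1000

Modulo-2 division of 1001000101100 by 11101:
  pos 0: 10010 XOR 11101 = 01111
  pos 1: 11110 XOR 11101 = 00011
  pos 4: 11010 XOR 11101 = 00111
  pos 6: 11111 XOR 11101 = 00010
Remainder = 1000 (nonzero — an error is detected).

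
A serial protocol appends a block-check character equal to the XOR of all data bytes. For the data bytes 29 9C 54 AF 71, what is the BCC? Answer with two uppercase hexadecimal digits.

3F

XOR the bytes together:
  start with 0x29
  0x29 ⊕ 0x9C = 0xB5
  0xB5 ⊕ 0x54 = 0xE1
  0xE1 ⊕ 0xAF = 0x4E
  0x4E ⊕ 0x71 = 0x3F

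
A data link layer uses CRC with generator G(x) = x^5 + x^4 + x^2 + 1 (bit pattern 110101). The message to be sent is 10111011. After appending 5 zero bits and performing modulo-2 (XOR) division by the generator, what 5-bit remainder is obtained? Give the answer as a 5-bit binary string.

11110

Append 5 zeros: 1011101100000. Divide by 110101 (XOR where the leading bit is 1):
  pos 0: 101110 XOR 110101 = 011011
  pos 1: 110111 XOR 110101 = 000010
  pos 5: 101000 XOR 110101 = 011101
  pos 6: 111010 XOR 110101 = 001111
Remainder (last 5 bits) = 11110. This is the CRC / FCS.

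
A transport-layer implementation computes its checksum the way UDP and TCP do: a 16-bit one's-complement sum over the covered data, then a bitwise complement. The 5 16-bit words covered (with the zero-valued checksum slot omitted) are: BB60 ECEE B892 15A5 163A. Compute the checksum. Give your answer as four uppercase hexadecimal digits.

One's-complement addition (fold any carry out of bit 15 back into bit 0):
  0xBB60 + 0xECEE = 0x1A84E → wrap carry → 0xA84F
  0xA84F + 0xB892 = 0x160E1 → wrap carry → 0x60E2
  0x60E2 + 0x15A5 = 0x07687
  0x7687 + 0x163A = 0x08CC1
One's-complement sum = 0x8CC1.
Checksum = ~0x8CC1 & 0xFFFF = 0x733E.

733E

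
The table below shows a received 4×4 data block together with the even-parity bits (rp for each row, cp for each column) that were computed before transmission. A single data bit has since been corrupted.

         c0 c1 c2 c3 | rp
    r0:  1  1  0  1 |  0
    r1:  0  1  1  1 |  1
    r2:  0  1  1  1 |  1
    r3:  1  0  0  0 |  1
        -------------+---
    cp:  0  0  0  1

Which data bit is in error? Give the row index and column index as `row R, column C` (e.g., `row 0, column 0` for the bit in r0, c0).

row 0, column 1

Recompute each row's even parity and compare to rp:
  r0: data parity 1, sent rp 0 → mismatch
  r1: data parity 1, sent rp 1 → ok
  r2: data parity 1, sent rp 1 → ok
  r3: data parity 1, sent rp 1 → ok
Recompute each column's even parity and compare to cp:
  c0: data parity 0, sent cp 0 → ok
  c1: data parity 1, sent cp 0 → mismatch
  c2: data parity 0, sent cp 0 → ok
  c3: data parity 1, sent cp 1 → ok
Exactly one row (r0) and one column (c1) fail → the flipped bit is at their intersection.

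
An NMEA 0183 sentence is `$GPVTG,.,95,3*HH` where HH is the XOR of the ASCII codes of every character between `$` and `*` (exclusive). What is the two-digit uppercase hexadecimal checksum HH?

6F

XOR the ASCII codes of the payload characters:
  'G' = 0x47 → acc = 0x47
  'P' = 0x50 → acc = 0x17
  'V' = 0x56 → acc = 0x41
  'T' = 0x54 → acc = 0x15
  'G' = 0x47 → acc = 0x52
  ',' = 0x2C → acc = 0x7E
  '.' = 0x2E → acc = 0x50
  ',' = 0x2C → acc = 0x7C
  '9' = 0x39 → acc = 0x45
  '5' = 0x35 → acc = 0x70
  ',' = 0x2C → acc = 0x5C
  '3' = 0x33 → acc = 0x6F
Checksum = 0x6F.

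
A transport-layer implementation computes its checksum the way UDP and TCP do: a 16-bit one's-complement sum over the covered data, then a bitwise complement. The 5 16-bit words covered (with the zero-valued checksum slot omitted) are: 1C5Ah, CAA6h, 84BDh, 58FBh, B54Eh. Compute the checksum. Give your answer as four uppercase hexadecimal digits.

One's-complement addition (fold any carry out of bit 15 back into bit 0):
  0x1C5A + 0xCAA6 = 0x0E700
  0xE700 + 0x84BD = 0x16BBD → wrap carry → 0x6BBE
  0x6BBE + 0x58FB = 0x0C4B9
  0xC4B9 + 0xB54E = 0x17A07 → wrap carry → 0x7A08
One's-complement sum = 0x7A08.
Checksum = ~0x7A08 & 0xFFFF = 0x85F7.

85F7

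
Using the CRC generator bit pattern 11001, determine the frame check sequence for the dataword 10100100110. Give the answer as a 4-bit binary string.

1110

Append 4 zeros: 101001001100000. Divide by 11001 (XOR where the leading bit is 1):
  pos 0: 10100 XOR 11001 = 01101
  pos 1: 11011 XOR 11001 = 00010
  pos 4: 10001 XOR 11001 = 01000
  pos 5: 10001 XOR 11001 = 01000
  pos 6: 10000 XOR 11001 = 01001
  pos 7: 10010 XOR 11001 = 01011
  pos 8: 10110 XOR 11001 = 01111
  pos 9: 11110 XOR 11001 = 00111
Remainder (last 4 bits) = 1110. This is the CRC / FCS.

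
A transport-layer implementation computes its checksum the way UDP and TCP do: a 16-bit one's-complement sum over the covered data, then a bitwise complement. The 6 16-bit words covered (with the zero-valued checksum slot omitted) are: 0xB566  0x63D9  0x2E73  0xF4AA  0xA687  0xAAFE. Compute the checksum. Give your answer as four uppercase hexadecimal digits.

One's-complement addition (fold any carry out of bit 15 back into bit 0):
  0xB566 + 0x63D9 = 0x1193F → wrap carry → 0x1940
  0x1940 + 0x2E73 = 0x047B3
  0x47B3 + 0xF4AA = 0x13C5D → wrap carry → 0x3C5E
  0x3C5E + 0xA687 = 0x0E2E5
  0xE2E5 + 0xAAFE = 0x18DE3 → wrap carry → 0x8DE4
One's-complement sum = 0x8DE4.
Checksum = ~0x8DE4 & 0xFFFF = 0x721B.

721B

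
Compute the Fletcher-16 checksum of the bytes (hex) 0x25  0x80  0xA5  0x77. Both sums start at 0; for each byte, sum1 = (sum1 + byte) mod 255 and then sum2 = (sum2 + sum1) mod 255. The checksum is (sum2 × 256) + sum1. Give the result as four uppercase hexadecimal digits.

Running sums (mod 255):
  after byte 0 (0x25): sum1=37, sum2=37
  after byte 1 (0x80): sum1=165, sum2=202
  after byte 2 (0xA5): sum1=75, sum2=22
  after byte 3 (0x77): sum1=194, sum2=216
Checksum = sum2·256 + sum1 = 216·256 + 194 = 55490 = 0xD8C2.

D8C2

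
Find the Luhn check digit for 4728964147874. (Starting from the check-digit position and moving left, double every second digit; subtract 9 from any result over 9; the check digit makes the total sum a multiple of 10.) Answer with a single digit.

Partial digits right→left: 4 7 8 7 4 1 4 6 9 8 2 7 4
Double every second digit counting from the check-digit position (so the 1st, 3rd, 5th, ... of the partial from the right).
  doubled (with −9 where >9): 8 7 8 8 9 4 8 → sum 52
  kept as-is: 7 7 1 6 8 7 → sum 36
Total = 52 + 36 = 88.
Check digit = (10 − (88 mod 10)) mod 10 = 2.

2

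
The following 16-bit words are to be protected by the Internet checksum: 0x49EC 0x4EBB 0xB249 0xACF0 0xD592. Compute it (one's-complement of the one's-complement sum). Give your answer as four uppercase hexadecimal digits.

One's-complement addition (fold any carry out of bit 15 back into bit 0):
  0x49EC + 0x4EBB = 0x098A7
  0x98A7 + 0xB249 = 0x14AF0 → wrap carry → 0x4AF1
  0x4AF1 + 0xACF0 = 0x0F7E1
  0xF7E1 + 0xD592 = 0x1CD73 → wrap carry → 0xCD74
One's-complement sum = 0xCD74.
Checksum = ~0xCD74 & 0xFFFF = 0x328B.

328B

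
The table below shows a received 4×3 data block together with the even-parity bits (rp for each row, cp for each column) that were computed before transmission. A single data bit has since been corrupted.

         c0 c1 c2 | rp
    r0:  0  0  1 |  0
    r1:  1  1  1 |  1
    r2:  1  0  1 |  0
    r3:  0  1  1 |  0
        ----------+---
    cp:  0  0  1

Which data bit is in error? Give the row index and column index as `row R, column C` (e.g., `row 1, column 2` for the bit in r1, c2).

Recompute each row's even parity and compare to rp:
  r0: data parity 1, sent rp 0 → mismatch
  r1: data parity 1, sent rp 1 → ok
  r2: data parity 0, sent rp 0 → ok
  r3: data parity 0, sent rp 0 → ok
Recompute each column's even parity and compare to cp:
  c0: data parity 0, sent cp 0 → ok
  c1: data parity 0, sent cp 0 → ok
  c2: data parity 0, sent cp 1 → mismatch
Exactly one row (r0) and one column (c2) fail → the flipped bit is at their intersection.

row 0, column 2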